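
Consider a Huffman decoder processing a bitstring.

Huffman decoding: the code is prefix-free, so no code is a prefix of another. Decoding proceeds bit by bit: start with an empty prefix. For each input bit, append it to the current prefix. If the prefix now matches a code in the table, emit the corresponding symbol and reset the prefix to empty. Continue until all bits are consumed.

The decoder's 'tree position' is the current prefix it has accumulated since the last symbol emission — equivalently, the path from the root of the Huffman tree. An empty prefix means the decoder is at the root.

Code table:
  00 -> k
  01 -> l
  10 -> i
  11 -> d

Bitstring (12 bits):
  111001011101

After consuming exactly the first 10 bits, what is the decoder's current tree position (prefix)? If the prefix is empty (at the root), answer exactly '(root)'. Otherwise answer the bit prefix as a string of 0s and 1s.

Answer: (root)

Derivation:
Bit 0: prefix='1' (no match yet)
Bit 1: prefix='11' -> emit 'd', reset
Bit 2: prefix='1' (no match yet)
Bit 3: prefix='10' -> emit 'i', reset
Bit 4: prefix='0' (no match yet)
Bit 5: prefix='01' -> emit 'l', reset
Bit 6: prefix='0' (no match yet)
Bit 7: prefix='01' -> emit 'l', reset
Bit 8: prefix='1' (no match yet)
Bit 9: prefix='11' -> emit 'd', reset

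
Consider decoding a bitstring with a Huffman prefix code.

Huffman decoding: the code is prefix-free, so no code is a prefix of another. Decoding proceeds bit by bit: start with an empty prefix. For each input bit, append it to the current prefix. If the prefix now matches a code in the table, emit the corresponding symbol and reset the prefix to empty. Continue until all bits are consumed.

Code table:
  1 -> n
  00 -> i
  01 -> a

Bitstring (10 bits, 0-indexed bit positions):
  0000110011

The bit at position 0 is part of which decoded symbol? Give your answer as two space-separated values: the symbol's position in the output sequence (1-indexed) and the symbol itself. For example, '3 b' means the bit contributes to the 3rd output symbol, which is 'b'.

Answer: 1 i

Derivation:
Bit 0: prefix='0' (no match yet)
Bit 1: prefix='00' -> emit 'i', reset
Bit 2: prefix='0' (no match yet)
Bit 3: prefix='00' -> emit 'i', reset
Bit 4: prefix='1' -> emit 'n', reset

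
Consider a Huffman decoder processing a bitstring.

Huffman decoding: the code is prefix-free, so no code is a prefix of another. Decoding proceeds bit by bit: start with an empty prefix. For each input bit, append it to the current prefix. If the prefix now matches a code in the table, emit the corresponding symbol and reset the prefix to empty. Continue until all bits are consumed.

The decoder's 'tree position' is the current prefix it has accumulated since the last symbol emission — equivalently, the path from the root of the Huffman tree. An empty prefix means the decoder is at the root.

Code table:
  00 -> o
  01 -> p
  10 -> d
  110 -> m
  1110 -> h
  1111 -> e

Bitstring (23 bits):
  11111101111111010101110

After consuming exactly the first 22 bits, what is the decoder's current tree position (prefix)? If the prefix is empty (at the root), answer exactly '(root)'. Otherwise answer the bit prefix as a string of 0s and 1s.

Bit 0: prefix='1' (no match yet)
Bit 1: prefix='11' (no match yet)
Bit 2: prefix='111' (no match yet)
Bit 3: prefix='1111' -> emit 'e', reset
Bit 4: prefix='1' (no match yet)
Bit 5: prefix='11' (no match yet)
Bit 6: prefix='110' -> emit 'm', reset
Bit 7: prefix='1' (no match yet)
Bit 8: prefix='11' (no match yet)
Bit 9: prefix='111' (no match yet)
Bit 10: prefix='1111' -> emit 'e', reset
Bit 11: prefix='1' (no match yet)
Bit 12: prefix='11' (no match yet)
Bit 13: prefix='111' (no match yet)
Bit 14: prefix='1110' -> emit 'h', reset
Bit 15: prefix='1' (no match yet)
Bit 16: prefix='10' -> emit 'd', reset
Bit 17: prefix='1' (no match yet)
Bit 18: prefix='10' -> emit 'd', reset
Bit 19: prefix='1' (no match yet)
Bit 20: prefix='11' (no match yet)
Bit 21: prefix='111' (no match yet)

Answer: 111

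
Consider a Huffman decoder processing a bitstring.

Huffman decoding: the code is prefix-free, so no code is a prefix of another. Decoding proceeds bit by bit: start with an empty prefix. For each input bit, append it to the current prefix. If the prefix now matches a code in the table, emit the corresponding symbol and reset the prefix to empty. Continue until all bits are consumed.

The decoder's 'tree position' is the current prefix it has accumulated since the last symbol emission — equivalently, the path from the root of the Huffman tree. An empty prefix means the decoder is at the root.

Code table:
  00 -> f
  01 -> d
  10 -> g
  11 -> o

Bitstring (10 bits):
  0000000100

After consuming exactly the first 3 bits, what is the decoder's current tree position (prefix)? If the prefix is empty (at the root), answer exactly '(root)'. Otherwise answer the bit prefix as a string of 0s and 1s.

Bit 0: prefix='0' (no match yet)
Bit 1: prefix='00' -> emit 'f', reset
Bit 2: prefix='0' (no match yet)

Answer: 0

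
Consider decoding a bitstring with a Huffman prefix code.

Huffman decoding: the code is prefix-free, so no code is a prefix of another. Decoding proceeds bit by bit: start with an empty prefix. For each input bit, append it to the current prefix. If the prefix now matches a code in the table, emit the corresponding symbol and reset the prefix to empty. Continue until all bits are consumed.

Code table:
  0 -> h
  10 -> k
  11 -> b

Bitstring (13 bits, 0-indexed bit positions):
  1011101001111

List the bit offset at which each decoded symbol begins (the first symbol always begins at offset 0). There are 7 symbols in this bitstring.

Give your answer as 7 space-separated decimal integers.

Answer: 0 2 4 6 8 9 11

Derivation:
Bit 0: prefix='1' (no match yet)
Bit 1: prefix='10' -> emit 'k', reset
Bit 2: prefix='1' (no match yet)
Bit 3: prefix='11' -> emit 'b', reset
Bit 4: prefix='1' (no match yet)
Bit 5: prefix='10' -> emit 'k', reset
Bit 6: prefix='1' (no match yet)
Bit 7: prefix='10' -> emit 'k', reset
Bit 8: prefix='0' -> emit 'h', reset
Bit 9: prefix='1' (no match yet)
Bit 10: prefix='11' -> emit 'b', reset
Bit 11: prefix='1' (no match yet)
Bit 12: prefix='11' -> emit 'b', reset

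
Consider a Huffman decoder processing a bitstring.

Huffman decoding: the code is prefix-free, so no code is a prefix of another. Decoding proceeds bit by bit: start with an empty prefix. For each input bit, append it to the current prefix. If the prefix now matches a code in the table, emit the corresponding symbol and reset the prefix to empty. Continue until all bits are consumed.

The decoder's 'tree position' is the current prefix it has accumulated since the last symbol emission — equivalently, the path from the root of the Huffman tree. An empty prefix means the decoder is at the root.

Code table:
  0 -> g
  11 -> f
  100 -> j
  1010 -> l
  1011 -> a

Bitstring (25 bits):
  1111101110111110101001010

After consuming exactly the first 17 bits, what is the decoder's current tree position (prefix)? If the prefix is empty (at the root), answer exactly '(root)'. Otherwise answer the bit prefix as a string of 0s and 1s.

Answer: 101

Derivation:
Bit 0: prefix='1' (no match yet)
Bit 1: prefix='11' -> emit 'f', reset
Bit 2: prefix='1' (no match yet)
Bit 3: prefix='11' -> emit 'f', reset
Bit 4: prefix='1' (no match yet)
Bit 5: prefix='10' (no match yet)
Bit 6: prefix='101' (no match yet)
Bit 7: prefix='1011' -> emit 'a', reset
Bit 8: prefix='1' (no match yet)
Bit 9: prefix='10' (no match yet)
Bit 10: prefix='101' (no match yet)
Bit 11: prefix='1011' -> emit 'a', reset
Bit 12: prefix='1' (no match yet)
Bit 13: prefix='11' -> emit 'f', reset
Bit 14: prefix='1' (no match yet)
Bit 15: prefix='10' (no match yet)
Bit 16: prefix='101' (no match yet)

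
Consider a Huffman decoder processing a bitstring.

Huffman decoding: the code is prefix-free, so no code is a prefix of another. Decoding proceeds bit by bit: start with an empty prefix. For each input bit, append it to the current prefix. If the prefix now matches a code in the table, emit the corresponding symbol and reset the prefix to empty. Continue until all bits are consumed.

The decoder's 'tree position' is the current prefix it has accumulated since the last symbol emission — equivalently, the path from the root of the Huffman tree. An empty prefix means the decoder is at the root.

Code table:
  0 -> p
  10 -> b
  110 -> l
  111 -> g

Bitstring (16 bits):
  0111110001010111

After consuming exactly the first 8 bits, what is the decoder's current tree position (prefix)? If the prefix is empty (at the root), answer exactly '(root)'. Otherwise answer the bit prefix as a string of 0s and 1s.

Answer: (root)

Derivation:
Bit 0: prefix='0' -> emit 'p', reset
Bit 1: prefix='1' (no match yet)
Bit 2: prefix='11' (no match yet)
Bit 3: prefix='111' -> emit 'g', reset
Bit 4: prefix='1' (no match yet)
Bit 5: prefix='11' (no match yet)
Bit 6: prefix='110' -> emit 'l', reset
Bit 7: prefix='0' -> emit 'p', reset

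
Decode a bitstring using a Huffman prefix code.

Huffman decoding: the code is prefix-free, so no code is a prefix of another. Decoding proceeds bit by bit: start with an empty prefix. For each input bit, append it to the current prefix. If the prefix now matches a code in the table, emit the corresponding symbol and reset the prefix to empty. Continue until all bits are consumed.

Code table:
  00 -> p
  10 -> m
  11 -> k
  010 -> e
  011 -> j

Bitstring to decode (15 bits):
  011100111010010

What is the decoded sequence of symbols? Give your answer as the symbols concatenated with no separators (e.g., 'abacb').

Bit 0: prefix='0' (no match yet)
Bit 1: prefix='01' (no match yet)
Bit 2: prefix='011' -> emit 'j', reset
Bit 3: prefix='1' (no match yet)
Bit 4: prefix='10' -> emit 'm', reset
Bit 5: prefix='0' (no match yet)
Bit 6: prefix='01' (no match yet)
Bit 7: prefix='011' -> emit 'j', reset
Bit 8: prefix='1' (no match yet)
Bit 9: prefix='10' -> emit 'm', reset
Bit 10: prefix='1' (no match yet)
Bit 11: prefix='10' -> emit 'm', reset
Bit 12: prefix='0' (no match yet)
Bit 13: prefix='01' (no match yet)
Bit 14: prefix='010' -> emit 'e', reset

Answer: jmjmme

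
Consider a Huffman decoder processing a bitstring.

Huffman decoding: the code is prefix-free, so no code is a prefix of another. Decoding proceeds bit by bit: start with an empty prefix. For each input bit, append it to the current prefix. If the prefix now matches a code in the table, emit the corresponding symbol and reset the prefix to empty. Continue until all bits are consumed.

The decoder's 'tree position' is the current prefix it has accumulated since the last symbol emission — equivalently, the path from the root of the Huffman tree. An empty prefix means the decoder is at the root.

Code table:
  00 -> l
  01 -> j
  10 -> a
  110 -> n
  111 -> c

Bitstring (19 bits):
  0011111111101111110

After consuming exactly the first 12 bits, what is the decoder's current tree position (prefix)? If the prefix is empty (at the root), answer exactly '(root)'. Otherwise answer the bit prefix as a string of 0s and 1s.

Bit 0: prefix='0' (no match yet)
Bit 1: prefix='00' -> emit 'l', reset
Bit 2: prefix='1' (no match yet)
Bit 3: prefix='11' (no match yet)
Bit 4: prefix='111' -> emit 'c', reset
Bit 5: prefix='1' (no match yet)
Bit 6: prefix='11' (no match yet)
Bit 7: prefix='111' -> emit 'c', reset
Bit 8: prefix='1' (no match yet)
Bit 9: prefix='11' (no match yet)
Bit 10: prefix='111' -> emit 'c', reset
Bit 11: prefix='0' (no match yet)

Answer: 0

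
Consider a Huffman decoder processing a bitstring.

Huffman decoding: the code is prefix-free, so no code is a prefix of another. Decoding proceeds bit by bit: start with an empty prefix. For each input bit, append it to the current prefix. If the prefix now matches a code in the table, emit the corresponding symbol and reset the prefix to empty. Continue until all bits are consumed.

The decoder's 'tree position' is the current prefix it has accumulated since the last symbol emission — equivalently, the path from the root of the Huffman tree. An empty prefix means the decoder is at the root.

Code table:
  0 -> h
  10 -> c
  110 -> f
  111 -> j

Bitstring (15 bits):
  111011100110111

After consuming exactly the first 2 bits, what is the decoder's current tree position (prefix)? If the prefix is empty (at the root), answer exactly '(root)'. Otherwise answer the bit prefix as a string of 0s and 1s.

Bit 0: prefix='1' (no match yet)
Bit 1: prefix='11' (no match yet)

Answer: 11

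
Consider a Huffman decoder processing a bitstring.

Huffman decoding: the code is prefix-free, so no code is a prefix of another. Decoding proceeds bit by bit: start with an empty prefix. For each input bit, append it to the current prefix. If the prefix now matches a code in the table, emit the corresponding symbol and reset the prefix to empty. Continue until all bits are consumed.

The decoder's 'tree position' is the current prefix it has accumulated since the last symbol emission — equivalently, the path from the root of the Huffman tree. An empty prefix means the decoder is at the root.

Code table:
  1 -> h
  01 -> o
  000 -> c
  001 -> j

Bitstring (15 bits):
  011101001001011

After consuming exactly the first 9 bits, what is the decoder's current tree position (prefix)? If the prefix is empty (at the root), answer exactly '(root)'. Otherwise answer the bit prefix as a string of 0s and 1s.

Answer: (root)

Derivation:
Bit 0: prefix='0' (no match yet)
Bit 1: prefix='01' -> emit 'o', reset
Bit 2: prefix='1' -> emit 'h', reset
Bit 3: prefix='1' -> emit 'h', reset
Bit 4: prefix='0' (no match yet)
Bit 5: prefix='01' -> emit 'o', reset
Bit 6: prefix='0' (no match yet)
Bit 7: prefix='00' (no match yet)
Bit 8: prefix='001' -> emit 'j', reset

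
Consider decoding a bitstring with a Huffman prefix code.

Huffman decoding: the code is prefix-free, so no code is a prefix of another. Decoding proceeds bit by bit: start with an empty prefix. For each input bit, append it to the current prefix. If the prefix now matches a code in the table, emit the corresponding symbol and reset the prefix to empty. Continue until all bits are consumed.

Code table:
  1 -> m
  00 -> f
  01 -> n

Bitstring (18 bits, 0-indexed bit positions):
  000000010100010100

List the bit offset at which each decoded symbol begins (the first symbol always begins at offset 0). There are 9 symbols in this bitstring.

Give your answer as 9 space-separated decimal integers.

Answer: 0 2 4 6 8 10 12 14 16

Derivation:
Bit 0: prefix='0' (no match yet)
Bit 1: prefix='00' -> emit 'f', reset
Bit 2: prefix='0' (no match yet)
Bit 3: prefix='00' -> emit 'f', reset
Bit 4: prefix='0' (no match yet)
Bit 5: prefix='00' -> emit 'f', reset
Bit 6: prefix='0' (no match yet)
Bit 7: prefix='01' -> emit 'n', reset
Bit 8: prefix='0' (no match yet)
Bit 9: prefix='01' -> emit 'n', reset
Bit 10: prefix='0' (no match yet)
Bit 11: prefix='00' -> emit 'f', reset
Bit 12: prefix='0' (no match yet)
Bit 13: prefix='01' -> emit 'n', reset
Bit 14: prefix='0' (no match yet)
Bit 15: prefix='01' -> emit 'n', reset
Bit 16: prefix='0' (no match yet)
Bit 17: prefix='00' -> emit 'f', reset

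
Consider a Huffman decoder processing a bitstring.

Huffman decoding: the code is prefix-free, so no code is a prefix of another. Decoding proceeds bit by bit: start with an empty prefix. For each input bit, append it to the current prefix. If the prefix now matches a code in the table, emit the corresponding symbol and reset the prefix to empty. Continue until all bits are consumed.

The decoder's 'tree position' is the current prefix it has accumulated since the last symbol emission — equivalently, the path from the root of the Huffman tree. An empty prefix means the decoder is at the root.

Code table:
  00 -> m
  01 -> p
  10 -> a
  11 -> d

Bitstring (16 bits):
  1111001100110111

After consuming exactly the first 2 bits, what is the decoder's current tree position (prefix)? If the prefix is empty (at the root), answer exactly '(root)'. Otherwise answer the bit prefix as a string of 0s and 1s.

Answer: (root)

Derivation:
Bit 0: prefix='1' (no match yet)
Bit 1: prefix='11' -> emit 'd', reset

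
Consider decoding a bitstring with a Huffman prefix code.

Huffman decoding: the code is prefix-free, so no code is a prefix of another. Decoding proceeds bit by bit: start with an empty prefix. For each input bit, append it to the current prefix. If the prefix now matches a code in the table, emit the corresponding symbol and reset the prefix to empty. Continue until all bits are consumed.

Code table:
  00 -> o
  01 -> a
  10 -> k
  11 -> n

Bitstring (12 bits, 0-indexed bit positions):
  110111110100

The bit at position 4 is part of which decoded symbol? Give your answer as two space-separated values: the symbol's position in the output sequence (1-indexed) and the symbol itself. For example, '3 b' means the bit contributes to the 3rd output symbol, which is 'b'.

Answer: 3 n

Derivation:
Bit 0: prefix='1' (no match yet)
Bit 1: prefix='11' -> emit 'n', reset
Bit 2: prefix='0' (no match yet)
Bit 3: prefix='01' -> emit 'a', reset
Bit 4: prefix='1' (no match yet)
Bit 5: prefix='11' -> emit 'n', reset
Bit 6: prefix='1' (no match yet)
Bit 7: prefix='11' -> emit 'n', reset
Bit 8: prefix='0' (no match yet)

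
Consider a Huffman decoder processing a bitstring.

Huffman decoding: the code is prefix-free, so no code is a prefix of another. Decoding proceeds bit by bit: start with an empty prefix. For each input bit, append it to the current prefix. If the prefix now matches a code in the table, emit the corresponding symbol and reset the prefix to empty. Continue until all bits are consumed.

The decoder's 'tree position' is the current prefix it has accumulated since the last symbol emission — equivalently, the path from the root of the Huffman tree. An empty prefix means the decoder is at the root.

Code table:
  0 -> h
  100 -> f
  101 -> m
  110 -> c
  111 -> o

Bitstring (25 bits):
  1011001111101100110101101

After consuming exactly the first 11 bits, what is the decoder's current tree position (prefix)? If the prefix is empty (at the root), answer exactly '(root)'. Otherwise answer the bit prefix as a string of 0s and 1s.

Answer: 11

Derivation:
Bit 0: prefix='1' (no match yet)
Bit 1: prefix='10' (no match yet)
Bit 2: prefix='101' -> emit 'm', reset
Bit 3: prefix='1' (no match yet)
Bit 4: prefix='10' (no match yet)
Bit 5: prefix='100' -> emit 'f', reset
Bit 6: prefix='1' (no match yet)
Bit 7: prefix='11' (no match yet)
Bit 8: prefix='111' -> emit 'o', reset
Bit 9: prefix='1' (no match yet)
Bit 10: prefix='11' (no match yet)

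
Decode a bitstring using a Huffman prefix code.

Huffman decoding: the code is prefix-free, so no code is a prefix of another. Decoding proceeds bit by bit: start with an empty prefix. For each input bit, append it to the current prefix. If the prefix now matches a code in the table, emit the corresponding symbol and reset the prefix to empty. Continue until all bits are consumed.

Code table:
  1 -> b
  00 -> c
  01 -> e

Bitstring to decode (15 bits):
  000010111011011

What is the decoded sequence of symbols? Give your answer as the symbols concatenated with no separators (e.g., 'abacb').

Bit 0: prefix='0' (no match yet)
Bit 1: prefix='00' -> emit 'c', reset
Bit 2: prefix='0' (no match yet)
Bit 3: prefix='00' -> emit 'c', reset
Bit 4: prefix='1' -> emit 'b', reset
Bit 5: prefix='0' (no match yet)
Bit 6: prefix='01' -> emit 'e', reset
Bit 7: prefix='1' -> emit 'b', reset
Bit 8: prefix='1' -> emit 'b', reset
Bit 9: prefix='0' (no match yet)
Bit 10: prefix='01' -> emit 'e', reset
Bit 11: prefix='1' -> emit 'b', reset
Bit 12: prefix='0' (no match yet)
Bit 13: prefix='01' -> emit 'e', reset
Bit 14: prefix='1' -> emit 'b', reset

Answer: ccbebbebeb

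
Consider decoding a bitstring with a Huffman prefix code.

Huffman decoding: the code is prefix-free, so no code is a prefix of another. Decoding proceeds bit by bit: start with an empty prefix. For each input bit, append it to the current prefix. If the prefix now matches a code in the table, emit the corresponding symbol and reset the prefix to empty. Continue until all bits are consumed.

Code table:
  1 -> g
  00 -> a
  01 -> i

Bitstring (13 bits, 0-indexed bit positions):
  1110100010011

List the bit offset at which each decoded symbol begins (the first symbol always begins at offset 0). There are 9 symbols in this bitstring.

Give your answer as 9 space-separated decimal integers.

Answer: 0 1 2 3 5 7 9 11 12

Derivation:
Bit 0: prefix='1' -> emit 'g', reset
Bit 1: prefix='1' -> emit 'g', reset
Bit 2: prefix='1' -> emit 'g', reset
Bit 3: prefix='0' (no match yet)
Bit 4: prefix='01' -> emit 'i', reset
Bit 5: prefix='0' (no match yet)
Bit 6: prefix='00' -> emit 'a', reset
Bit 7: prefix='0' (no match yet)
Bit 8: prefix='01' -> emit 'i', reset
Bit 9: prefix='0' (no match yet)
Bit 10: prefix='00' -> emit 'a', reset
Bit 11: prefix='1' -> emit 'g', reset
Bit 12: prefix='1' -> emit 'g', reset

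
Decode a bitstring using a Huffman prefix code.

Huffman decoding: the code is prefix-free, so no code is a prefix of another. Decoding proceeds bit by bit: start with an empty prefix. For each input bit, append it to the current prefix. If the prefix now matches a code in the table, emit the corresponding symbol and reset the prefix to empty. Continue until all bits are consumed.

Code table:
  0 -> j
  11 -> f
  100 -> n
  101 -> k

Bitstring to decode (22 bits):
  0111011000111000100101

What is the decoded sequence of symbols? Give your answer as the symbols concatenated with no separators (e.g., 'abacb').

Bit 0: prefix='0' -> emit 'j', reset
Bit 1: prefix='1' (no match yet)
Bit 2: prefix='11' -> emit 'f', reset
Bit 3: prefix='1' (no match yet)
Bit 4: prefix='10' (no match yet)
Bit 5: prefix='101' -> emit 'k', reset
Bit 6: prefix='1' (no match yet)
Bit 7: prefix='10' (no match yet)
Bit 8: prefix='100' -> emit 'n', reset
Bit 9: prefix='0' -> emit 'j', reset
Bit 10: prefix='1' (no match yet)
Bit 11: prefix='11' -> emit 'f', reset
Bit 12: prefix='1' (no match yet)
Bit 13: prefix='10' (no match yet)
Bit 14: prefix='100' -> emit 'n', reset
Bit 15: prefix='0' -> emit 'j', reset
Bit 16: prefix='1' (no match yet)
Bit 17: prefix='10' (no match yet)
Bit 18: prefix='100' -> emit 'n', reset
Bit 19: prefix='1' (no match yet)
Bit 20: prefix='10' (no match yet)
Bit 21: prefix='101' -> emit 'k', reset

Answer: jfknjfnjnk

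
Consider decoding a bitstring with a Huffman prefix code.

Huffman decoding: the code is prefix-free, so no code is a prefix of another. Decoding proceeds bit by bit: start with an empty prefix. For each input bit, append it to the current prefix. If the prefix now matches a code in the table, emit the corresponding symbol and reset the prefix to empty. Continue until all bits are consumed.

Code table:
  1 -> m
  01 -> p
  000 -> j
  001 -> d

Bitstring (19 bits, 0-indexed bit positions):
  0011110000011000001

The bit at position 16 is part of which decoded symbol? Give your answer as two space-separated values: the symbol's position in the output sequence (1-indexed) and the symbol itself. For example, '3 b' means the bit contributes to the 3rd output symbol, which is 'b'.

Bit 0: prefix='0' (no match yet)
Bit 1: prefix='00' (no match yet)
Bit 2: prefix='001' -> emit 'd', reset
Bit 3: prefix='1' -> emit 'm', reset
Bit 4: prefix='1' -> emit 'm', reset
Bit 5: prefix='1' -> emit 'm', reset
Bit 6: prefix='0' (no match yet)
Bit 7: prefix='00' (no match yet)
Bit 8: prefix='000' -> emit 'j', reset
Bit 9: prefix='0' (no match yet)
Bit 10: prefix='00' (no match yet)
Bit 11: prefix='001' -> emit 'd', reset
Bit 12: prefix='1' -> emit 'm', reset
Bit 13: prefix='0' (no match yet)
Bit 14: prefix='00' (no match yet)
Bit 15: prefix='000' -> emit 'j', reset
Bit 16: prefix='0' (no match yet)
Bit 17: prefix='00' (no match yet)
Bit 18: prefix='001' -> emit 'd', reset

Answer: 9 d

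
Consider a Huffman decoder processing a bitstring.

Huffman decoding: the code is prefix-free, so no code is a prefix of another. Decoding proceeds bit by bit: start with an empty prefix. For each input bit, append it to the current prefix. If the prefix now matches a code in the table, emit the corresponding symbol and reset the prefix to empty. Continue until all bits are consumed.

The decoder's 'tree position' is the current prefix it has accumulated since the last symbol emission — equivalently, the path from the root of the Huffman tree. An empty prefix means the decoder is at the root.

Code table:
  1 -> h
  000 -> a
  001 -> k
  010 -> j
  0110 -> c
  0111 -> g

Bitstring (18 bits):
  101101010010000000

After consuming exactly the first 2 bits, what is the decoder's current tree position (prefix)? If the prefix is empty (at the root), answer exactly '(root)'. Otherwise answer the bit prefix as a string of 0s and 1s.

Bit 0: prefix='1' -> emit 'h', reset
Bit 1: prefix='0' (no match yet)

Answer: 0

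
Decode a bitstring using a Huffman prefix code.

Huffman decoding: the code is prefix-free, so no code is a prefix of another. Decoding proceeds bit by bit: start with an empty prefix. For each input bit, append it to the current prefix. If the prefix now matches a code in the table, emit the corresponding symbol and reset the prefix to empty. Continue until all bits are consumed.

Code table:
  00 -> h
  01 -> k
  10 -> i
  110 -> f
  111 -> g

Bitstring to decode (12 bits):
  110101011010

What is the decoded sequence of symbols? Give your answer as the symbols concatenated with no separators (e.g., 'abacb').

Bit 0: prefix='1' (no match yet)
Bit 1: prefix='11' (no match yet)
Bit 2: prefix='110' -> emit 'f', reset
Bit 3: prefix='1' (no match yet)
Bit 4: prefix='10' -> emit 'i', reset
Bit 5: prefix='1' (no match yet)
Bit 6: prefix='10' -> emit 'i', reset
Bit 7: prefix='1' (no match yet)
Bit 8: prefix='11' (no match yet)
Bit 9: prefix='110' -> emit 'f', reset
Bit 10: prefix='1' (no match yet)
Bit 11: prefix='10' -> emit 'i', reset

Answer: fiifi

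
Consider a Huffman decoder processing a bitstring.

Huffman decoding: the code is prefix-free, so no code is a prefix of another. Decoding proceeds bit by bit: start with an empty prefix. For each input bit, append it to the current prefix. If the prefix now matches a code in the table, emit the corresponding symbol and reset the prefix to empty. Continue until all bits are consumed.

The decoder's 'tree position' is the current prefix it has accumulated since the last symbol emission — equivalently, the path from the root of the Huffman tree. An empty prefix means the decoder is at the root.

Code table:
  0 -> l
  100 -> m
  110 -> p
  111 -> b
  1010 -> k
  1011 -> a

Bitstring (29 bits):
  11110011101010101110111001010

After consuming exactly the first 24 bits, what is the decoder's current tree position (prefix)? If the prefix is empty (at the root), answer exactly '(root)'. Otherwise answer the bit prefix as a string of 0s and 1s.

Bit 0: prefix='1' (no match yet)
Bit 1: prefix='11' (no match yet)
Bit 2: prefix='111' -> emit 'b', reset
Bit 3: prefix='1' (no match yet)
Bit 4: prefix='10' (no match yet)
Bit 5: prefix='100' -> emit 'm', reset
Bit 6: prefix='1' (no match yet)
Bit 7: prefix='11' (no match yet)
Bit 8: prefix='111' -> emit 'b', reset
Bit 9: prefix='0' -> emit 'l', reset
Bit 10: prefix='1' (no match yet)
Bit 11: prefix='10' (no match yet)
Bit 12: prefix='101' (no match yet)
Bit 13: prefix='1010' -> emit 'k', reset
Bit 14: prefix='1' (no match yet)
Bit 15: prefix='10' (no match yet)
Bit 16: prefix='101' (no match yet)
Bit 17: prefix='1011' -> emit 'a', reset
Bit 18: prefix='1' (no match yet)
Bit 19: prefix='10' (no match yet)
Bit 20: prefix='101' (no match yet)
Bit 21: prefix='1011' -> emit 'a', reset
Bit 22: prefix='1' (no match yet)
Bit 23: prefix='10' (no match yet)

Answer: 10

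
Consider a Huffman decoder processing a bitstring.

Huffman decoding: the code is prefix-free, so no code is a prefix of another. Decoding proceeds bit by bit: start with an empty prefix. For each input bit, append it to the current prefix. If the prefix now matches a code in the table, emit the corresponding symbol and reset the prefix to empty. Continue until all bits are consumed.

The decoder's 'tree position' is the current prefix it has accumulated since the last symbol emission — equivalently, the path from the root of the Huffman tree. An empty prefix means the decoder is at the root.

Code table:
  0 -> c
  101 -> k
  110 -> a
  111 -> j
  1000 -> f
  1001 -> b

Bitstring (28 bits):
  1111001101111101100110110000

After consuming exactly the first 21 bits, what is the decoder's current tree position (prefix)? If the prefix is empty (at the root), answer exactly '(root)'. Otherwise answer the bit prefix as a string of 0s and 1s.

Bit 0: prefix='1' (no match yet)
Bit 1: prefix='11' (no match yet)
Bit 2: prefix='111' -> emit 'j', reset
Bit 3: prefix='1' (no match yet)
Bit 4: prefix='10' (no match yet)
Bit 5: prefix='100' (no match yet)
Bit 6: prefix='1001' -> emit 'b', reset
Bit 7: prefix='1' (no match yet)
Bit 8: prefix='10' (no match yet)
Bit 9: prefix='101' -> emit 'k', reset
Bit 10: prefix='1' (no match yet)
Bit 11: prefix='11' (no match yet)
Bit 12: prefix='111' -> emit 'j', reset
Bit 13: prefix='1' (no match yet)
Bit 14: prefix='10' (no match yet)
Bit 15: prefix='101' -> emit 'k', reset
Bit 16: prefix='1' (no match yet)
Bit 17: prefix='10' (no match yet)
Bit 18: prefix='100' (no match yet)
Bit 19: prefix='1001' -> emit 'b', reset
Bit 20: prefix='1' (no match yet)

Answer: 1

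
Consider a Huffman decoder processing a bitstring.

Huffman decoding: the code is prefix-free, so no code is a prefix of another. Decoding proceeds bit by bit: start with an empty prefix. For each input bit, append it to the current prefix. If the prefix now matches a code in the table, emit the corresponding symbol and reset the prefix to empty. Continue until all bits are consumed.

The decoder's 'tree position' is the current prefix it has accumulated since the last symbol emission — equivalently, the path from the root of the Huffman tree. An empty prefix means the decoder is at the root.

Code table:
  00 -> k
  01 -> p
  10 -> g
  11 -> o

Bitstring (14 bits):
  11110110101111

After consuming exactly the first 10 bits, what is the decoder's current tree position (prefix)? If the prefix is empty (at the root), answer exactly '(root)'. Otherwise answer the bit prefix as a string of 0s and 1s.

Bit 0: prefix='1' (no match yet)
Bit 1: prefix='11' -> emit 'o', reset
Bit 2: prefix='1' (no match yet)
Bit 3: prefix='11' -> emit 'o', reset
Bit 4: prefix='0' (no match yet)
Bit 5: prefix='01' -> emit 'p', reset
Bit 6: prefix='1' (no match yet)
Bit 7: prefix='10' -> emit 'g', reset
Bit 8: prefix='1' (no match yet)
Bit 9: prefix='10' -> emit 'g', reset

Answer: (root)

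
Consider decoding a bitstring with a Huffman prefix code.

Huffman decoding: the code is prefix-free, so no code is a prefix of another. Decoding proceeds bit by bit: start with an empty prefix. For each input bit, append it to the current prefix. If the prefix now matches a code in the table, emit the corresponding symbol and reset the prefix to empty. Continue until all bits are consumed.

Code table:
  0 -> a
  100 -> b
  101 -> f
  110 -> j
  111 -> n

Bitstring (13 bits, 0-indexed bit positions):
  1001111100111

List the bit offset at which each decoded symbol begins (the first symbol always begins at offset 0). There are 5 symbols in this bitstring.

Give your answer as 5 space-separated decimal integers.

Bit 0: prefix='1' (no match yet)
Bit 1: prefix='10' (no match yet)
Bit 2: prefix='100' -> emit 'b', reset
Bit 3: prefix='1' (no match yet)
Bit 4: prefix='11' (no match yet)
Bit 5: prefix='111' -> emit 'n', reset
Bit 6: prefix='1' (no match yet)
Bit 7: prefix='11' (no match yet)
Bit 8: prefix='110' -> emit 'j', reset
Bit 9: prefix='0' -> emit 'a', reset
Bit 10: prefix='1' (no match yet)
Bit 11: prefix='11' (no match yet)
Bit 12: prefix='111' -> emit 'n', reset

Answer: 0 3 6 9 10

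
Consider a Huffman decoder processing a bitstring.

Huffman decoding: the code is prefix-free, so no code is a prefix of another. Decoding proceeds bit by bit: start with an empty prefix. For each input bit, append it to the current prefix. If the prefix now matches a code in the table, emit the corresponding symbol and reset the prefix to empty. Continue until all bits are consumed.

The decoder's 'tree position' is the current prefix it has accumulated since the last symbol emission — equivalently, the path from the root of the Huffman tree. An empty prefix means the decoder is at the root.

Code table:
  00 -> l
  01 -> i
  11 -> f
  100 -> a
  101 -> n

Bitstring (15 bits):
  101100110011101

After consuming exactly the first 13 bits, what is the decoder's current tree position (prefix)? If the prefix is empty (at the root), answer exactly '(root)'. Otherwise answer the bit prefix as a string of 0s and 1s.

Answer: 1

Derivation:
Bit 0: prefix='1' (no match yet)
Bit 1: prefix='10' (no match yet)
Bit 2: prefix='101' -> emit 'n', reset
Bit 3: prefix='1' (no match yet)
Bit 4: prefix='10' (no match yet)
Bit 5: prefix='100' -> emit 'a', reset
Bit 6: prefix='1' (no match yet)
Bit 7: prefix='11' -> emit 'f', reset
Bit 8: prefix='0' (no match yet)
Bit 9: prefix='00' -> emit 'l', reset
Bit 10: prefix='1' (no match yet)
Bit 11: prefix='11' -> emit 'f', reset
Bit 12: prefix='1' (no match yet)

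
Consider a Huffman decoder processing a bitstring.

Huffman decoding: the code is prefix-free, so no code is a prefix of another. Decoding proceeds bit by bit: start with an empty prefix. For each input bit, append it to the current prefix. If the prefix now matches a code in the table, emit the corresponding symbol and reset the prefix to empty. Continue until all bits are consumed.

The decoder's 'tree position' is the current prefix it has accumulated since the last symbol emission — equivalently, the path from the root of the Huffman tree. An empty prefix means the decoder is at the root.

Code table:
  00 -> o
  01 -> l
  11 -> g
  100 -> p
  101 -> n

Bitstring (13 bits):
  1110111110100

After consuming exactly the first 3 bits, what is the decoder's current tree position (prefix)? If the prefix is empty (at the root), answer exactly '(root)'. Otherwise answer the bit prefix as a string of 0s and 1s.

Bit 0: prefix='1' (no match yet)
Bit 1: prefix='11' -> emit 'g', reset
Bit 2: prefix='1' (no match yet)

Answer: 1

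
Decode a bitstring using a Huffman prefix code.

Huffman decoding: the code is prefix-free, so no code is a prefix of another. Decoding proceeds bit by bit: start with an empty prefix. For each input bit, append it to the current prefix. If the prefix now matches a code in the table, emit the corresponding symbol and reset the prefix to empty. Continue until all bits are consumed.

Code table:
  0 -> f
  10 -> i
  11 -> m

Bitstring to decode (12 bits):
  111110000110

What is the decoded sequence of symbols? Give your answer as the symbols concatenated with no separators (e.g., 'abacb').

Bit 0: prefix='1' (no match yet)
Bit 1: prefix='11' -> emit 'm', reset
Bit 2: prefix='1' (no match yet)
Bit 3: prefix='11' -> emit 'm', reset
Bit 4: prefix='1' (no match yet)
Bit 5: prefix='10' -> emit 'i', reset
Bit 6: prefix='0' -> emit 'f', reset
Bit 7: prefix='0' -> emit 'f', reset
Bit 8: prefix='0' -> emit 'f', reset
Bit 9: prefix='1' (no match yet)
Bit 10: prefix='11' -> emit 'm', reset
Bit 11: prefix='0' -> emit 'f', reset

Answer: mmifffmf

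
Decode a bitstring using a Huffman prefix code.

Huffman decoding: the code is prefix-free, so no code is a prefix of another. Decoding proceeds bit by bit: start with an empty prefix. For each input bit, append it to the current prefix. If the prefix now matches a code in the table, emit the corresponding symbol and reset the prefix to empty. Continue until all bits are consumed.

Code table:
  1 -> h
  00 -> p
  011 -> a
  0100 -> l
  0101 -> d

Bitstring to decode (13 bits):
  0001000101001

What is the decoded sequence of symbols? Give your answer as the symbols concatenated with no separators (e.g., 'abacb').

Answer: pldph

Derivation:
Bit 0: prefix='0' (no match yet)
Bit 1: prefix='00' -> emit 'p', reset
Bit 2: prefix='0' (no match yet)
Bit 3: prefix='01' (no match yet)
Bit 4: prefix='010' (no match yet)
Bit 5: prefix='0100' -> emit 'l', reset
Bit 6: prefix='0' (no match yet)
Bit 7: prefix='01' (no match yet)
Bit 8: prefix='010' (no match yet)
Bit 9: prefix='0101' -> emit 'd', reset
Bit 10: prefix='0' (no match yet)
Bit 11: prefix='00' -> emit 'p', reset
Bit 12: prefix='1' -> emit 'h', reset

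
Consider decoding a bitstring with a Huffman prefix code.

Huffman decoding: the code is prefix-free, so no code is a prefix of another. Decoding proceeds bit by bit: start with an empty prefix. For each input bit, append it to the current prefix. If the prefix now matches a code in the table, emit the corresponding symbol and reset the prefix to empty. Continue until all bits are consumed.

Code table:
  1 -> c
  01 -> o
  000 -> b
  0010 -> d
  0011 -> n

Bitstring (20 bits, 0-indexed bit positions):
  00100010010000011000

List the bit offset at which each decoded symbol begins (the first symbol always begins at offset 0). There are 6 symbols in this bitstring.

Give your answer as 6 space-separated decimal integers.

Answer: 0 4 8 10 13 17

Derivation:
Bit 0: prefix='0' (no match yet)
Bit 1: prefix='00' (no match yet)
Bit 2: prefix='001' (no match yet)
Bit 3: prefix='0010' -> emit 'd', reset
Bit 4: prefix='0' (no match yet)
Bit 5: prefix='00' (no match yet)
Bit 6: prefix='001' (no match yet)
Bit 7: prefix='0010' -> emit 'd', reset
Bit 8: prefix='0' (no match yet)
Bit 9: prefix='01' -> emit 'o', reset
Bit 10: prefix='0' (no match yet)
Bit 11: prefix='00' (no match yet)
Bit 12: prefix='000' -> emit 'b', reset
Bit 13: prefix='0' (no match yet)
Bit 14: prefix='00' (no match yet)
Bit 15: prefix='001' (no match yet)
Bit 16: prefix='0011' -> emit 'n', reset
Bit 17: prefix='0' (no match yet)
Bit 18: prefix='00' (no match yet)
Bit 19: prefix='000' -> emit 'b', reset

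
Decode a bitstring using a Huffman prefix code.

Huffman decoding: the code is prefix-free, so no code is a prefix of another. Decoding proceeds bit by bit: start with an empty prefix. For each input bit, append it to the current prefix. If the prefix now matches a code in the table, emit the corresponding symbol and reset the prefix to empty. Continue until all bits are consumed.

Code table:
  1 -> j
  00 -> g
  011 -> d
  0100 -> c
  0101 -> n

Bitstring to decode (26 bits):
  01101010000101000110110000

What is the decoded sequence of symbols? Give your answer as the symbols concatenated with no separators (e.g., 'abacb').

Answer: dnggjcddgg

Derivation:
Bit 0: prefix='0' (no match yet)
Bit 1: prefix='01' (no match yet)
Bit 2: prefix='011' -> emit 'd', reset
Bit 3: prefix='0' (no match yet)
Bit 4: prefix='01' (no match yet)
Bit 5: prefix='010' (no match yet)
Bit 6: prefix='0101' -> emit 'n', reset
Bit 7: prefix='0' (no match yet)
Bit 8: prefix='00' -> emit 'g', reset
Bit 9: prefix='0' (no match yet)
Bit 10: prefix='00' -> emit 'g', reset
Bit 11: prefix='1' -> emit 'j', reset
Bit 12: prefix='0' (no match yet)
Bit 13: prefix='01' (no match yet)
Bit 14: prefix='010' (no match yet)
Bit 15: prefix='0100' -> emit 'c', reset
Bit 16: prefix='0' (no match yet)
Bit 17: prefix='01' (no match yet)
Bit 18: prefix='011' -> emit 'd', reset
Bit 19: prefix='0' (no match yet)
Bit 20: prefix='01' (no match yet)
Bit 21: prefix='011' -> emit 'd', reset
Bit 22: prefix='0' (no match yet)
Bit 23: prefix='00' -> emit 'g', reset
Bit 24: prefix='0' (no match yet)
Bit 25: prefix='00' -> emit 'g', reset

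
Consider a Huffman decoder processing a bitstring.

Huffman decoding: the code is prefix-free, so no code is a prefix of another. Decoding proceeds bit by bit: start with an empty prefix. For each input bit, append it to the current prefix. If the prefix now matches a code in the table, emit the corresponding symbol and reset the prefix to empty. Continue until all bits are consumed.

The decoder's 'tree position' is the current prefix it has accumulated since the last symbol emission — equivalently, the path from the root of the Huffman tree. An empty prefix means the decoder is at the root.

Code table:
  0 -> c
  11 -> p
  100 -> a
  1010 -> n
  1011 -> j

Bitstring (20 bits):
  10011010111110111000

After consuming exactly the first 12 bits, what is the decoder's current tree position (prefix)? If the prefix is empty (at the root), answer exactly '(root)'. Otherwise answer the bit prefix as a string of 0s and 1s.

Bit 0: prefix='1' (no match yet)
Bit 1: prefix='10' (no match yet)
Bit 2: prefix='100' -> emit 'a', reset
Bit 3: prefix='1' (no match yet)
Bit 4: prefix='11' -> emit 'p', reset
Bit 5: prefix='0' -> emit 'c', reset
Bit 6: prefix='1' (no match yet)
Bit 7: prefix='10' (no match yet)
Bit 8: prefix='101' (no match yet)
Bit 9: prefix='1011' -> emit 'j', reset
Bit 10: prefix='1' (no match yet)
Bit 11: prefix='11' -> emit 'p', reset

Answer: (root)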